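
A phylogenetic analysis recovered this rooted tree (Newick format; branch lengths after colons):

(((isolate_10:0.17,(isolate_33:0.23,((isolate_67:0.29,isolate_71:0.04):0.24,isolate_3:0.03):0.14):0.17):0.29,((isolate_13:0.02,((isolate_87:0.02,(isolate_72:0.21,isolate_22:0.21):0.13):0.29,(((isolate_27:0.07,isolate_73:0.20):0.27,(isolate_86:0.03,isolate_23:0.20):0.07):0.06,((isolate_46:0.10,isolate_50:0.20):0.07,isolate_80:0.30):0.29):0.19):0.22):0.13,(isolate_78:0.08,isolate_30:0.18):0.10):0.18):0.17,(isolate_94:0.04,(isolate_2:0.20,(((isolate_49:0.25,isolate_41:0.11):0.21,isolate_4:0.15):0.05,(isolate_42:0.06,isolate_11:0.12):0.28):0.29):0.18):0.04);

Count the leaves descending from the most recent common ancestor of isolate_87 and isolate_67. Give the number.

18

The MRCA of isolate_87 and isolate_67 is the node subtending ((isolate_10,(isolate_33,((isolate_67,isolate_71),isolate_3))),((isolate_13,((isolate_87,(isolate_72,isolate_22)),(((isolate_27,isolate_73),(isolate_86,isolate_23)),((isolate_46,isolate_50),isolate_80)))),(isolate_78,isolate_30))).
That clade contains 18 terminal taxa: isolate_10, isolate_13, isolate_22, isolate_23, isolate_27, isolate_3, isolate_30, isolate_33, isolate_46, isolate_50, isolate_67, isolate_71, isolate_72, isolate_73, isolate_78, isolate_80, isolate_86, isolate_87.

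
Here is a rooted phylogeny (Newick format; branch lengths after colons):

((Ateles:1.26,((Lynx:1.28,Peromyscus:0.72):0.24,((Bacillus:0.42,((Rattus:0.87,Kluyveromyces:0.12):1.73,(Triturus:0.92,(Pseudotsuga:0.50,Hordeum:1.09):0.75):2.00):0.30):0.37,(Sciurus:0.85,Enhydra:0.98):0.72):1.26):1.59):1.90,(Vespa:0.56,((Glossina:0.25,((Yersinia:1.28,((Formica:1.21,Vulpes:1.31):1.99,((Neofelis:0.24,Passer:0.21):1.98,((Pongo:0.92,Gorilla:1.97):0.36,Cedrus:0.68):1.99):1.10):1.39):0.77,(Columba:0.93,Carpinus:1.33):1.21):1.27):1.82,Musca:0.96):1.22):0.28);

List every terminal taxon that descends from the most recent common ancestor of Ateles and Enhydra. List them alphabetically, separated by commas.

Tracing Ateles: it sits inside (Ateles,((Lynx,Peromyscus),((Bacillus,((Rattus,Kluyveromyces),(Triturus,(Pseudotsuga,Hordeum)))),(Sciurus,Enhydra)))).
Tracing Enhydra: it sits inside (Sciurus,Enhydra).
The smallest clade enclosing both is (Ateles,((Lynx,Peromyscus),((Bacillus,((Rattus,Kluyveromyces),(Triturus,(Pseudotsuga,Hordeum)))),(Sciurus,Enhydra)))); the answer is its 11 terminal taxa in alphabetical order.

Ateles, Bacillus, Enhydra, Hordeum, Kluyveromyces, Lynx, Peromyscus, Pseudotsuga, Rattus, Sciurus, Triturus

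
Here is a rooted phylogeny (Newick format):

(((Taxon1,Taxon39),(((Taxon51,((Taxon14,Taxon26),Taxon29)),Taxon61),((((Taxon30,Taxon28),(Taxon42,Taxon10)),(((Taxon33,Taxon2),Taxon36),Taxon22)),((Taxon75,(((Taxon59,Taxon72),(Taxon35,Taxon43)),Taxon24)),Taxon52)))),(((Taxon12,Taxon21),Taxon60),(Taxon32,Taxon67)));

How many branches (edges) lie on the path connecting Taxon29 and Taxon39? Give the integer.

The MRCA of Taxon29 and Taxon39 is the node subtending ((Taxon1,Taxon39),(((Taxon51,((Taxon14,Taxon26),Taxon29)),Taxon61),((((Taxon30,Taxon28),(Taxon42,Taxon10)),(((Taxon33,Taxon2),Taxon36),Taxon22)),((Taxon75,(((Taxon59,Taxon72),(Taxon35,Taxon43)),Taxon24)),Taxon52)))).
From Taxon29 up to that node: 5 branches. From Taxon39 up to the same node: 2 branches. Total: 5 + 2 = 7.

7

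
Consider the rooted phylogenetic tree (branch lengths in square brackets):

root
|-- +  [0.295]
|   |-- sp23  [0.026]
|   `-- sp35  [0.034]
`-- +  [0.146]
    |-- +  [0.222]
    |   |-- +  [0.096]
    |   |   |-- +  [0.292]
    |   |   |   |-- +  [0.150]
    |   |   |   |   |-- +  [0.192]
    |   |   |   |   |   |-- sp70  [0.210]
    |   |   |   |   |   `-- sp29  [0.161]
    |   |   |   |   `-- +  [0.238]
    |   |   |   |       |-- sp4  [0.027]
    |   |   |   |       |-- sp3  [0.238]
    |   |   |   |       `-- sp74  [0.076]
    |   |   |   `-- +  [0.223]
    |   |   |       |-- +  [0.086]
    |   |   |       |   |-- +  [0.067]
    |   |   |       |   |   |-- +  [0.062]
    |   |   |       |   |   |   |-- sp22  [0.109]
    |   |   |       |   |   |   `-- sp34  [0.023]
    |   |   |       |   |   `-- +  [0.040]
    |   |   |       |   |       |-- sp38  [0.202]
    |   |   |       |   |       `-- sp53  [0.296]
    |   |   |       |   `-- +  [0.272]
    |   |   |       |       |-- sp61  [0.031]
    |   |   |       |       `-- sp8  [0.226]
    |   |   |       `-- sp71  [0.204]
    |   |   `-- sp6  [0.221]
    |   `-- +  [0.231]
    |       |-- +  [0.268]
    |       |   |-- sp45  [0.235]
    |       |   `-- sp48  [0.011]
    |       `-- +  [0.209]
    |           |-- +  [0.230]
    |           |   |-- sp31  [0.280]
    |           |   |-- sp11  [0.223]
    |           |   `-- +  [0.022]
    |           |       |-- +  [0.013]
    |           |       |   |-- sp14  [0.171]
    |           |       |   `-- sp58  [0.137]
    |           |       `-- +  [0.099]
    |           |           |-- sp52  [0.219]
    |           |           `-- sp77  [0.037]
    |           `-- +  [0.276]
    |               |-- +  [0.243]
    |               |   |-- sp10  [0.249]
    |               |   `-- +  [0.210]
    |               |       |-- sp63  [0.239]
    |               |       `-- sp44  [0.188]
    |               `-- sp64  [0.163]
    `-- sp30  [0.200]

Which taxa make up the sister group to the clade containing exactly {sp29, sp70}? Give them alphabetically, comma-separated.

The clade containing exactly {sp29, sp70} attaches to the tree at the node subtending ((sp70,sp29),(sp4,sp3,sp74)).
The other lineage descending from that same node — the sister group — is (sp4,sp3,sp74); its 3 tips in alphabetical order are the answer.

sp3, sp4, sp74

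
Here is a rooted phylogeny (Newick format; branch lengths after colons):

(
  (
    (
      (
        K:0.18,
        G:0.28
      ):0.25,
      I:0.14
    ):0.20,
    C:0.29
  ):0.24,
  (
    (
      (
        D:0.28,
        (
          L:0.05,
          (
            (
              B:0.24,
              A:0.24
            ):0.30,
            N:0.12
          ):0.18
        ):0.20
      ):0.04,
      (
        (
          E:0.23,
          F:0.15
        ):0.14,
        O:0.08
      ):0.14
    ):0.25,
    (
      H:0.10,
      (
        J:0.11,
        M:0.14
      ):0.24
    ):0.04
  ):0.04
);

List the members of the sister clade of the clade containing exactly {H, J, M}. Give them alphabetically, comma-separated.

A, B, D, E, F, L, N, O

The clade containing exactly {H, J, M} attaches to the tree at the node subtending (((D,(L,((B,A),N))),((E,F),O)),(H,(J,M))).
The other lineage descending from that same node — the sister group — is ((D,(L,((B,A),N))),((E,F),O)); its 8 tips in alphabetical order are the answer.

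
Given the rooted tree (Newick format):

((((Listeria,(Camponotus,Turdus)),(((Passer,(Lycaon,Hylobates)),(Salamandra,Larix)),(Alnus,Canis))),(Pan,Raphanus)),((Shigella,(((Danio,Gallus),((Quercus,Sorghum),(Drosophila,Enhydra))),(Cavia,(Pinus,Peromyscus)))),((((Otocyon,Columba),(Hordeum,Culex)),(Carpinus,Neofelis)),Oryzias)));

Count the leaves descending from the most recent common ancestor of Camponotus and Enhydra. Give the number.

29

The MRCA of Camponotus and Enhydra is the root, so the clade is the entire tree.
That clade contains 29 terminal taxa: Alnus, Camponotus, Canis, Carpinus, Cavia, Columba, Culex, Danio, Drosophila, Enhydra, Gallus, Hordeum, Hylobates, Larix, Listeria, Lycaon, Neofelis, Oryzias, Otocyon, Pan, Passer, Peromyscus, Pinus, Quercus, Raphanus, Salamandra, Shigella, Sorghum, Turdus.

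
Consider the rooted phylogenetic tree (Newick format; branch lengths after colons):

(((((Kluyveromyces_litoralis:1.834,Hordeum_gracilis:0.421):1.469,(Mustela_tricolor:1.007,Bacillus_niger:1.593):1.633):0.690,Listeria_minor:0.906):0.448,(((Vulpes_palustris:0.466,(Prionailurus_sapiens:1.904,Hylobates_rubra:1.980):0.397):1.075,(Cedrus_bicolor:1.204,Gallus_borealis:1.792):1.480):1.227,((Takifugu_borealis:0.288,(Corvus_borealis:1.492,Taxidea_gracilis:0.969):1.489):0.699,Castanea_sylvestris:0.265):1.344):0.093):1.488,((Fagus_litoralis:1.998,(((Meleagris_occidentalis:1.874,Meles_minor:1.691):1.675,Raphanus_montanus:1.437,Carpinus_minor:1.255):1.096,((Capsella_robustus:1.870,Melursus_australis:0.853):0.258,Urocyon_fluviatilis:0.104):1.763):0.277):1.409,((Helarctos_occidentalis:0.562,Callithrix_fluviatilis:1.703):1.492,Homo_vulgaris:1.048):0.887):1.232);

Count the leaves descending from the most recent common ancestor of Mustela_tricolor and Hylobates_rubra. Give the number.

The MRCA of Mustela_tricolor and Hylobates_rubra is the node subtending ((((Kluyveromyces_litoralis,Hordeum_gracilis),(Mustela_tricolor,Bacillus_niger)),Listeria_minor),(((Vulpes_palustris,(Prionailurus_sapiens,Hylobates_rubra)),(Cedrus_bicolor,Gallus_borealis)),((Takifugu_borealis,(Corvus_borealis,Taxidea_gracilis)),Castanea_sylvestris))).
That clade contains 14 terminal taxa: Bacillus_niger, Castanea_sylvestris, Cedrus_bicolor, Corvus_borealis, Gallus_borealis, Hordeum_gracilis, Hylobates_rubra, Kluyveromyces_litoralis, Listeria_minor, Mustela_tricolor, Prionailurus_sapiens, Takifugu_borealis, Taxidea_gracilis, Vulpes_palustris.

14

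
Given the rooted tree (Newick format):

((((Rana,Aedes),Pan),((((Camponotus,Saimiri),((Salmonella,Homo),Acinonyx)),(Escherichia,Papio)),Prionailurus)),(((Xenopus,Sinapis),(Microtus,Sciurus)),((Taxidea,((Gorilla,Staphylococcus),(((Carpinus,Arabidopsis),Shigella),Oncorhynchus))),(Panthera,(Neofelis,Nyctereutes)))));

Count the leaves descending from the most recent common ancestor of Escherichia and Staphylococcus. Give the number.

25

The MRCA of Escherichia and Staphylococcus is the root, so the clade is the entire tree.
That clade contains 25 terminal taxa: Acinonyx, Aedes, Arabidopsis, Camponotus, Carpinus, Escherichia, Gorilla, Homo, Microtus, Neofelis, Nyctereutes, Oncorhynchus, Pan, Panthera, Papio, Prionailurus, Rana, Saimiri, Salmonella, Sciurus, Shigella, Sinapis, Staphylococcus, Taxidea, Xenopus.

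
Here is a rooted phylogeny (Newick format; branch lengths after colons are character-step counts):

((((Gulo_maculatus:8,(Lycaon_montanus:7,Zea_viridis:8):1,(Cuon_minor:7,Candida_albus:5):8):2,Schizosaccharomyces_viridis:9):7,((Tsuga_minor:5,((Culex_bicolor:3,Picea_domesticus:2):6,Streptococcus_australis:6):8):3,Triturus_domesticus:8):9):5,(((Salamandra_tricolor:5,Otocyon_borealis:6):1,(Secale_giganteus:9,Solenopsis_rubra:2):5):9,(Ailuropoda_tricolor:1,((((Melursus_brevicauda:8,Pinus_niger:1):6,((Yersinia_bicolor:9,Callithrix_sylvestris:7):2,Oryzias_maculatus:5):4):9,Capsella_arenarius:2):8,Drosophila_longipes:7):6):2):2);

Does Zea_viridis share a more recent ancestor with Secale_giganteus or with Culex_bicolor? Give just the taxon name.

Culex_bicolor

The MRCA of Zea_viridis and Culex_bicolor subtends (((Gulo_maculatus,(Lycaon_montanus,Zea_viridis),(Cuon_minor,Candida_albus)),Schizosaccharomyces_viridis),((Tsuga_minor,((Culex_bicolor,Picea_domesticus),Streptococcus_australis)),Triturus_domesticus)) (11 taxa).
The MRCA of Zea_viridis and Secale_giganteus is the root, subtending the entire tree (23 taxa).
The first is nested inside the second, so Zea_viridis shares a more recent common ancestor with Culex_bicolor.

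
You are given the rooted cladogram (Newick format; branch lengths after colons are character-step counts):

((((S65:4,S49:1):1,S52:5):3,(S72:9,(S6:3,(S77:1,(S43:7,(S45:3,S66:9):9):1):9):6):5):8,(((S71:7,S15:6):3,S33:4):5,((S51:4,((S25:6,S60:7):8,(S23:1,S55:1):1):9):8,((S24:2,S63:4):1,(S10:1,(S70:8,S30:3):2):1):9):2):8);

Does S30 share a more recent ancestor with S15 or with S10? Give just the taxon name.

S10

The MRCA of S30 and S10 subtends (S10,(S70,S30)) (3 taxa).
The MRCA of S30 and S15 subtends (((S71,S15),S33),((S51,((S25,S60),(S23,S55))),((S24,S63),(S10,(S70,S30))))) (13 taxa).
The first is nested inside the second, so S30 shares a more recent common ancestor with S10.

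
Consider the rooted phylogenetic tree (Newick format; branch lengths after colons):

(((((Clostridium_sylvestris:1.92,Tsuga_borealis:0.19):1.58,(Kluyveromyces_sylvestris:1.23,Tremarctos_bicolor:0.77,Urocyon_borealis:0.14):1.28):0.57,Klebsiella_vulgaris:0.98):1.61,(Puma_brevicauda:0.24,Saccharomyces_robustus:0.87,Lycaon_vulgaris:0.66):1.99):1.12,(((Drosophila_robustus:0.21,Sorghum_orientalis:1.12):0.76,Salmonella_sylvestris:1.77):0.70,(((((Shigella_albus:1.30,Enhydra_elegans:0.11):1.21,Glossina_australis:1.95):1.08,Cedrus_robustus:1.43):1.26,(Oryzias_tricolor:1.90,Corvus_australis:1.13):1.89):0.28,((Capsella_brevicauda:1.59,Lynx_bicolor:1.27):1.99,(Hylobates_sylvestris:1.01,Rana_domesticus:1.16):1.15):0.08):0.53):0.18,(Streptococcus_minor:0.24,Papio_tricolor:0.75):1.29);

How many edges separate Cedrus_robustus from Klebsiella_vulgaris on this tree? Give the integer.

The MRCA of Cedrus_robustus and Klebsiella_vulgaris is the root of the tree.
From Cedrus_robustus up to that node: 5 branches. From Klebsiella_vulgaris up to the same node: 3 branches. Total: 5 + 3 = 8.

8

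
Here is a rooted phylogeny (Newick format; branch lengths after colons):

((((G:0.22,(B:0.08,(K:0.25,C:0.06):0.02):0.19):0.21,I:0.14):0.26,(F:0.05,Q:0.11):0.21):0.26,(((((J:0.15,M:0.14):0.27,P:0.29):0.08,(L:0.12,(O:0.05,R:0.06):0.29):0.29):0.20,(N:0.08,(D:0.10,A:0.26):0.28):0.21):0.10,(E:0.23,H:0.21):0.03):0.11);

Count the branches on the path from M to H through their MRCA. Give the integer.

The MRCA of M and H is the node subtending (((((J,M),P),(L,(O,R))),(N,(D,A))),(E,H)).
From M up to that node: 5 branches. From H up to the same node: 2 branches. Total: 5 + 2 = 7.

7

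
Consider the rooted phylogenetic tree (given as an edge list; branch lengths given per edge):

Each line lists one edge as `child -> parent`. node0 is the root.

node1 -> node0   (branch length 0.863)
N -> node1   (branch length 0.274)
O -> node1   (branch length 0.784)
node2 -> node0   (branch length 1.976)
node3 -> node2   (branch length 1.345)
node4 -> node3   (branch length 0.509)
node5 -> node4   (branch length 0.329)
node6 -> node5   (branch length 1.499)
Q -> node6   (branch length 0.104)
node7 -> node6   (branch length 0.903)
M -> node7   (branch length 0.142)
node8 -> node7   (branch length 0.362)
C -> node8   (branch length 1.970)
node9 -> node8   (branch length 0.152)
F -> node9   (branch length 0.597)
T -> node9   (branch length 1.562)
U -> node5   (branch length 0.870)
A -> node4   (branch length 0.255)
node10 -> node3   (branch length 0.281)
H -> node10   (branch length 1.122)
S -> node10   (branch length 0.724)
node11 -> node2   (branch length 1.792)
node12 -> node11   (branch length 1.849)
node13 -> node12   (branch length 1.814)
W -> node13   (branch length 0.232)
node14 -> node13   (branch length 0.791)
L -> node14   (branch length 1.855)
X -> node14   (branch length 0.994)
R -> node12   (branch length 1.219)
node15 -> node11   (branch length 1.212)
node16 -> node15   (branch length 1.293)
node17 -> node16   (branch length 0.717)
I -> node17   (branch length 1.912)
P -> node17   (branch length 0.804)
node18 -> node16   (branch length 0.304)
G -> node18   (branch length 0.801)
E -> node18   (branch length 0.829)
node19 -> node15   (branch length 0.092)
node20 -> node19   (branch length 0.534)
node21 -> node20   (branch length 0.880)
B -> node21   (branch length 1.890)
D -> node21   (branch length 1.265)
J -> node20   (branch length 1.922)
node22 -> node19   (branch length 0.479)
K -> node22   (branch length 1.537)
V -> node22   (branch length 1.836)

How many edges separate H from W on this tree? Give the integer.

The MRCA of H and W is the node subtending (((((Q,(M,(C,(F,T)))),U),A),(H,S)),(((W,(L,X)),R),(((I,P),(G,E)),(((B,D),J),(K,V))))).
From H up to that node: 3 branches. From W up to the same node: 4 branches. Total: 3 + 4 = 7.

7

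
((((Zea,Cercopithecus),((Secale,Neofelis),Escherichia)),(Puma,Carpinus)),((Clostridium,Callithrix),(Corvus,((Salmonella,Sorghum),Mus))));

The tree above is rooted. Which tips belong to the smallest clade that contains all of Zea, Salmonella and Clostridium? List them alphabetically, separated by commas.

Callithrix, Carpinus, Cercopithecus, Clostridium, Corvus, Escherichia, Mus, Neofelis, Puma, Salmonella, Secale, Sorghum, Zea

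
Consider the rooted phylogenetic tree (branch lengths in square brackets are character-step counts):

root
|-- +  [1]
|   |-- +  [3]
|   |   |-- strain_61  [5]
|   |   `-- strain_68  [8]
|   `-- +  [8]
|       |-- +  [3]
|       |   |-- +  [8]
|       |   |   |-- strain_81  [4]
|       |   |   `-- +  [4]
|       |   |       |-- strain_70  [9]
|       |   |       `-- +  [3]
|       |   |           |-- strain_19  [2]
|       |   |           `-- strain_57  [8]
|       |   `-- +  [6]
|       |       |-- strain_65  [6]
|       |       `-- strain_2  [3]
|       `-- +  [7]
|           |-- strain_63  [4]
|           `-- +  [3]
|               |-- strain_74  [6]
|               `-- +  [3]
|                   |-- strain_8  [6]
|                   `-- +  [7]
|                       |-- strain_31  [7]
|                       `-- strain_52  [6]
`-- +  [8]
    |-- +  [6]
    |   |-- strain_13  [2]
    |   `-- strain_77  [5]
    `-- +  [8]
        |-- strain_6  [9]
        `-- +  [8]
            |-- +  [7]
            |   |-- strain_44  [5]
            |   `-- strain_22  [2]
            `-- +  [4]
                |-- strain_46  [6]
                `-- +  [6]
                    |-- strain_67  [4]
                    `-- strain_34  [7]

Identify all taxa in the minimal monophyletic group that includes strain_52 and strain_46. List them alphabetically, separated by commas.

Tracing strain_52: it sits inside (strain_31,strain_52).
Tracing strain_46: it sits inside (strain_46,(strain_67,strain_34)).
The smallest clade enclosing both is the whole tree (their MRCA is the root), so the answer is all 21 tips in alphabetical order.

strain_13, strain_19, strain_2, strain_22, strain_31, strain_34, strain_44, strain_46, strain_52, strain_57, strain_6, strain_61, strain_63, strain_65, strain_67, strain_68, strain_70, strain_74, strain_77, strain_8, strain_81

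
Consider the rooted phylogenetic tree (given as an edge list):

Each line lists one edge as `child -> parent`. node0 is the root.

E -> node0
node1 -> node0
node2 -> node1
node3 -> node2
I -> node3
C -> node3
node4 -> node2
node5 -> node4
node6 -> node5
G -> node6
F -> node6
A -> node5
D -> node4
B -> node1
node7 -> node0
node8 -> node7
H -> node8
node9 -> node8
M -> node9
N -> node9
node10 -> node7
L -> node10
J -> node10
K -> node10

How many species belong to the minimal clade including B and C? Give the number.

7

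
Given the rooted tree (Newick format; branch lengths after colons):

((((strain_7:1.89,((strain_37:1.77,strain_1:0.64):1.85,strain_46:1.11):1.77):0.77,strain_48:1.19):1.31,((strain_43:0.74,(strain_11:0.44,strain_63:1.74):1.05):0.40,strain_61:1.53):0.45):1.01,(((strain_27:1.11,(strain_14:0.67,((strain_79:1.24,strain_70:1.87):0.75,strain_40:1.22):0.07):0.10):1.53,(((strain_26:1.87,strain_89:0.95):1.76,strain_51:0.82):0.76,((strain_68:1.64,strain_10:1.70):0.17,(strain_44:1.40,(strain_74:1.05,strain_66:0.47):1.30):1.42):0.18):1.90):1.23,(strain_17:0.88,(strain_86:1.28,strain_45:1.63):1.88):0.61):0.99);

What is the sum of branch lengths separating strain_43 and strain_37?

The path runs strain_43 → … → MRCA → … → strain_37; the MRCA is the node subtending (((strain_7,((strain_37,strain_1),strain_46)),strain_48),((strain_43,(strain_11,strain_63)),strain_61)).
Branch lengths along that path: 0.74 + 0.40 + 0.45 + 1.31 + 0.77 + 1.77 + 1.85 + 1.77 = 9.06.

9.06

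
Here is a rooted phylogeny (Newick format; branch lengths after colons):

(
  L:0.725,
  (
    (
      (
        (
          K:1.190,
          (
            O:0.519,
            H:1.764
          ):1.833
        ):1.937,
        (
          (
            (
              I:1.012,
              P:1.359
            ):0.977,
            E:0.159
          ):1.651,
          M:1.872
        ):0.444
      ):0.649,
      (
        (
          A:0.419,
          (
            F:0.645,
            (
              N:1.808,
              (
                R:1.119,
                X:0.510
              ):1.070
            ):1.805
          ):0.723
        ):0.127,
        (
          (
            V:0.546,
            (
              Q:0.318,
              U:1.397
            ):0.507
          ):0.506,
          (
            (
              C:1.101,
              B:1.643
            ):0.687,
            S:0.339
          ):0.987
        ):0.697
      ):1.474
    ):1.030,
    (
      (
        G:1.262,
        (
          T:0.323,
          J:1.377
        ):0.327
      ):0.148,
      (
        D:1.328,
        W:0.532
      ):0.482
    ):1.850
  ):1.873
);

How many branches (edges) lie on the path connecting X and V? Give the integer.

8

The MRCA of X and V is the node subtending ((A,(F,(N,(R,X)))),((V,(Q,U)),((C,B),S))).
From X up to that node: 5 branches. From V up to the same node: 3 branches. Total: 5 + 3 = 8.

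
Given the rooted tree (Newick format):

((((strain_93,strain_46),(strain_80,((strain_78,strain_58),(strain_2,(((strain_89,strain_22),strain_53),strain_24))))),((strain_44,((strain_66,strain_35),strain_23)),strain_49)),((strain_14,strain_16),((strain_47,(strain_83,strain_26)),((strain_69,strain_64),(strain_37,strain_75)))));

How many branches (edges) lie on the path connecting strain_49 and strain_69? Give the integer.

The MRCA of strain_49 and strain_69 is the root of the tree.
From strain_49 up to that node: 3 branches. From strain_69 up to the same node: 5 branches. Total: 3 + 5 = 8.

8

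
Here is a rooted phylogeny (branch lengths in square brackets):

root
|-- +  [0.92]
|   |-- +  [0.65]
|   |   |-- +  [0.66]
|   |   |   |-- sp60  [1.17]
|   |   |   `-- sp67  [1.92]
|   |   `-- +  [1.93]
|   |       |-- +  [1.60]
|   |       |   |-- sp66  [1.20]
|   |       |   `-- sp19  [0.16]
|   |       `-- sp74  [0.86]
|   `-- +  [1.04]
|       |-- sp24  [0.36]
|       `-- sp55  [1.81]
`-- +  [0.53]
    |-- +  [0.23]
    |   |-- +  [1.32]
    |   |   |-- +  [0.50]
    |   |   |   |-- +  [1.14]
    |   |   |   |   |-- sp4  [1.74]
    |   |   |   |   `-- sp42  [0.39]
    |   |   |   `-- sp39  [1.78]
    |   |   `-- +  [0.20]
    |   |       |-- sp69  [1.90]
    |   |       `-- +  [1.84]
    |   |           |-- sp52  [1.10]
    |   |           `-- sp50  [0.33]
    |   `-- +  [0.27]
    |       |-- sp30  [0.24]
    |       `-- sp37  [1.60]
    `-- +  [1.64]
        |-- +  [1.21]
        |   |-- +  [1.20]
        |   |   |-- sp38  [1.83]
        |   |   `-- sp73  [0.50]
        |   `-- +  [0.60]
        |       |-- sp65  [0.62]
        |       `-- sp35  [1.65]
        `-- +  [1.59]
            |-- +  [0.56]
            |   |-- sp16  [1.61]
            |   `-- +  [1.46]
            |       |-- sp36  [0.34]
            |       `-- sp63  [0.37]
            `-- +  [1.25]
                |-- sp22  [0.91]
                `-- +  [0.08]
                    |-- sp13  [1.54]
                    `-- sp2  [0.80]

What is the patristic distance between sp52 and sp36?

10.28

The path runs sp52 → … → MRCA → … → sp36; the MRCA is the node subtending (((((sp4,sp42),sp39),(sp69,(sp52,sp50))),(sp30,sp37)),(((sp38,sp73),(sp65,sp35)),((sp16,(sp36,sp63)),(sp22,(sp13,sp2))))).
Branch lengths along that path: 1.10 + 1.84 + 0.20 + 1.32 + 0.23 + 1.64 + 1.59 + 0.56 + 1.46 + 0.34 = 10.28.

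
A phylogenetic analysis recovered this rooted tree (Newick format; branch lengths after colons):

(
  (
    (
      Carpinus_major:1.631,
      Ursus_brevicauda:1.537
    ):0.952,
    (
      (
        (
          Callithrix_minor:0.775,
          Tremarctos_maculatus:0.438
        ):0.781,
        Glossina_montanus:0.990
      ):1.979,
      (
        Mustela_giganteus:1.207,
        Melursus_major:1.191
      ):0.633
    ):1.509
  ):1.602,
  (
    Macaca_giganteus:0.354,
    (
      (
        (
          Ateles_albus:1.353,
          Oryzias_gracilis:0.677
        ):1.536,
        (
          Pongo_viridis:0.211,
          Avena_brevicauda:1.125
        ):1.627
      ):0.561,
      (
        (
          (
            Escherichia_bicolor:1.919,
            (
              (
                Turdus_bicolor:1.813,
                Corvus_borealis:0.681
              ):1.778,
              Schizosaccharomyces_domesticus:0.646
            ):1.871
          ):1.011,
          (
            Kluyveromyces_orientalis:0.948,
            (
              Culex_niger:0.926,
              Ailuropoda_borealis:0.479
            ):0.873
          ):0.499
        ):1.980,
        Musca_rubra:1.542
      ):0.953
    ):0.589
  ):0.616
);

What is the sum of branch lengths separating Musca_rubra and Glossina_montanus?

9.780

The path runs Musca_rubra → … → MRCA → … → Glossina_montanus; the MRCA is the root of the tree.
Branch lengths along that path: 1.542 + 0.953 + 0.589 + 0.616 + 1.602 + 1.509 + 1.979 + 0.990 = 9.780.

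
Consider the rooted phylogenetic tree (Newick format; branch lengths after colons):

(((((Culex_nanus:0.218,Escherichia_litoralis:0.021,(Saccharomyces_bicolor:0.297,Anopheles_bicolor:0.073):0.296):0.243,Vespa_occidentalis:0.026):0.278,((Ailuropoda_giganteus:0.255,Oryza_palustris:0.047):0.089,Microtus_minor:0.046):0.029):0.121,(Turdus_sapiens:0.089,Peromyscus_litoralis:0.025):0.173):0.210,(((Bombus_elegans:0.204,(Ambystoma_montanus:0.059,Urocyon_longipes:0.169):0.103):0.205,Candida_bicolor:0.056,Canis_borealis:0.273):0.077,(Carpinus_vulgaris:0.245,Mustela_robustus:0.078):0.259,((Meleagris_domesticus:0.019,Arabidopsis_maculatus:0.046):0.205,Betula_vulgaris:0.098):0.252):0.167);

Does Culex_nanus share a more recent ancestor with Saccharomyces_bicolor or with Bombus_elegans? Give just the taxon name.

Saccharomyces_bicolor

The MRCA of Culex_nanus and Saccharomyces_bicolor subtends (Culex_nanus,Escherichia_litoralis,(Saccharomyces_bicolor,Anopheles_bicolor)) (4 taxa).
The MRCA of Culex_nanus and Bombus_elegans is the root, subtending the entire tree (20 taxa).
The first is nested inside the second, so Culex_nanus shares a more recent common ancestor with Saccharomyces_bicolor.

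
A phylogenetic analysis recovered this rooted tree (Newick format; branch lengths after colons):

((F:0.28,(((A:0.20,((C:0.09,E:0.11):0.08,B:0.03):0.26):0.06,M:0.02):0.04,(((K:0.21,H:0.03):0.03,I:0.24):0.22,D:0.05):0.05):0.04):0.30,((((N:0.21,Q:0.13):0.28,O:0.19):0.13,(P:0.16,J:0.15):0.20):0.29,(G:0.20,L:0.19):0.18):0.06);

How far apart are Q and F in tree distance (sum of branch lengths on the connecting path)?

1.47

The path runs Q → … → MRCA → … → F; the MRCA is the root of the tree.
Branch lengths along that path: 0.13 + 0.28 + 0.13 + 0.29 + 0.06 + 0.30 + 0.28 = 1.47.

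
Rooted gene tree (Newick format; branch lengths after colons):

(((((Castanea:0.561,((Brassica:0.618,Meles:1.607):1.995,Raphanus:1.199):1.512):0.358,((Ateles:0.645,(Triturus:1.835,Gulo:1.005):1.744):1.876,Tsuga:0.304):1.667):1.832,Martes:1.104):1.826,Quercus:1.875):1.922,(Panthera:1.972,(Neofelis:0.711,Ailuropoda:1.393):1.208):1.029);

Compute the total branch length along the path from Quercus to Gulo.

11.825

The path runs Quercus → … → MRCA → … → Gulo; the MRCA is the node subtending ((((Castanea,((Brassica,Meles),Raphanus)),((Ateles,(Triturus,Gulo)),Tsuga)),Martes),Quercus).
Branch lengths along that path: 1.875 + 1.826 + 1.832 + 1.667 + 1.876 + 1.744 + 1.005 = 11.825.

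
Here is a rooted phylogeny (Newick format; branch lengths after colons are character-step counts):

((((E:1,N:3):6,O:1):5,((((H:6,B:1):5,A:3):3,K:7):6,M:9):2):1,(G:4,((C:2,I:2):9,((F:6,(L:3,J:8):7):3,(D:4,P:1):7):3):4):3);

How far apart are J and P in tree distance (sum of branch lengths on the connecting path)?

The path runs J → … → MRCA → … → P; the MRCA is the node subtending ((F,(L,J)),(D,P)).
Branch lengths along that path: 8 + 7 + 3 + 7 + 1 = 26.

26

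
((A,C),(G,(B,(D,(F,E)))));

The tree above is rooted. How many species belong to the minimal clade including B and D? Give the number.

4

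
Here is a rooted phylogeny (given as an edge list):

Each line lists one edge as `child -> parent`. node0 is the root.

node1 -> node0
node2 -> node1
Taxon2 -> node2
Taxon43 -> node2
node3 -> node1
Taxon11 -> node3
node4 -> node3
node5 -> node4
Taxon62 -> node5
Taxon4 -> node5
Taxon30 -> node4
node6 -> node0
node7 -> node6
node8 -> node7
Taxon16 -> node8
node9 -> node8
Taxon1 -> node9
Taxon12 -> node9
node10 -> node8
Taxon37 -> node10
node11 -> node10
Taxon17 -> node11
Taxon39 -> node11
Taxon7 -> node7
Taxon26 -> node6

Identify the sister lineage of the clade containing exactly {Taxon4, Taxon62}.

The clade containing exactly {Taxon4, Taxon62} attaches to the tree at the node subtending ((Taxon62,Taxon4),Taxon30).
The other lineage descending from that same node — the sister group — is the single tip Taxon30.

Taxon30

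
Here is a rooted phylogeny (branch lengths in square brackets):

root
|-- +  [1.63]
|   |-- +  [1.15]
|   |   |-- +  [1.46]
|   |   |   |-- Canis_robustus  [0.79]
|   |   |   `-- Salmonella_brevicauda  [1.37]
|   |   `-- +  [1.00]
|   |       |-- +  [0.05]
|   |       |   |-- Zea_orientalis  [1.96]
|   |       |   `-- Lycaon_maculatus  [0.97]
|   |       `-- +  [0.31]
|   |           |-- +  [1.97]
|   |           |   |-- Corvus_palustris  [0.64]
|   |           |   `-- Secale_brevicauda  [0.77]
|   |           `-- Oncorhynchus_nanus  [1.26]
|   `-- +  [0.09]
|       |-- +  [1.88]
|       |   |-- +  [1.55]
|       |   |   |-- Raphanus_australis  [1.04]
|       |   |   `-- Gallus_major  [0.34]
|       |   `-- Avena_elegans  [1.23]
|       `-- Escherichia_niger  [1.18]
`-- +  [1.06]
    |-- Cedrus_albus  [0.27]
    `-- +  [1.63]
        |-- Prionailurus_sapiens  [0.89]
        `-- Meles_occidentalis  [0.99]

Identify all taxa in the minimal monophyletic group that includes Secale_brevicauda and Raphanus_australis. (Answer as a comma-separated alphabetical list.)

Tracing Secale_brevicauda: it sits inside (Corvus_palustris,Secale_brevicauda).
Tracing Raphanus_australis: it sits inside (Raphanus_australis,Gallus_major).
The smallest clade enclosing both is (((Canis_robustus,Salmonella_brevicauda),((Zea_orientalis,Lycaon_maculatus),((Corvus_palustris,Secale_brevicauda),Oncorhynchus_nanus))),(((Raphanus_australis,Gallus_major),Avena_elegans),Escherichia_niger)); the answer is its 11 terminal taxa in alphabetical order.

Avena_elegans, Canis_robustus, Corvus_palustris, Escherichia_niger, Gallus_major, Lycaon_maculatus, Oncorhynchus_nanus, Raphanus_australis, Salmonella_brevicauda, Secale_brevicauda, Zea_orientalis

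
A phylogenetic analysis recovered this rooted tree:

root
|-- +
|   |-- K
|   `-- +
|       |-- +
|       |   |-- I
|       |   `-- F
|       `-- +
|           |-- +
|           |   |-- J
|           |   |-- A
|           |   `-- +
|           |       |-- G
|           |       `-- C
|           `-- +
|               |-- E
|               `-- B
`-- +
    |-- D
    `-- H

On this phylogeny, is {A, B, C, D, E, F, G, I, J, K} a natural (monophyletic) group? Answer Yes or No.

No

The MRCA of the listed taxa is the root, so the smallest clade containing them is the whole tree.
That clade also contains H, which is not in the proposed group, so the group is not monophyletic.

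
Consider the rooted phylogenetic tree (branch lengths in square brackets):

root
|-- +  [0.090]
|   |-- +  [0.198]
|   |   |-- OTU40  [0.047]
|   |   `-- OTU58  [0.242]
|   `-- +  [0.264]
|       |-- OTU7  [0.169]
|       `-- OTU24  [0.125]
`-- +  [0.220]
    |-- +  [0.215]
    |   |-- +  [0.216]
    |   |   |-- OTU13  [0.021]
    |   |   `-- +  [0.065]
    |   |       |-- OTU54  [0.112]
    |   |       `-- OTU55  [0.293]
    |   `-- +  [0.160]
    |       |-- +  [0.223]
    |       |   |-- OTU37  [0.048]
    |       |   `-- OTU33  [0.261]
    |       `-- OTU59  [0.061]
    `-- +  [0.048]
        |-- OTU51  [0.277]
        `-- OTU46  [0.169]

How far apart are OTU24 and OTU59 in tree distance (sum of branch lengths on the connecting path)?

The path runs OTU24 → … → MRCA → … → OTU59; the MRCA is the root of the tree.
Branch lengths along that path: 0.125 + 0.264 + 0.090 + 0.220 + 0.215 + 0.160 + 0.061 = 1.135.

1.135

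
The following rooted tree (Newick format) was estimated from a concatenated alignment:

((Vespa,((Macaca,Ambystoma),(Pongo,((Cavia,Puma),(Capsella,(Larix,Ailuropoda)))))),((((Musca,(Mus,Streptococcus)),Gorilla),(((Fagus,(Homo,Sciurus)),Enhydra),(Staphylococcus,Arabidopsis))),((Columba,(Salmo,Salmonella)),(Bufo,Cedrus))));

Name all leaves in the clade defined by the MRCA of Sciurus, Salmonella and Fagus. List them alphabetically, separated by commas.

Tracing Sciurus: it sits inside (Homo,Sciurus).
Tracing Salmonella: it sits inside (Salmo,Salmonella).
Tracing Fagus: it sits inside (Fagus,(Homo,Sciurus)).
The smallest clade enclosing all 3 is ((((Musca,(Mus,Streptococcus)),Gorilla),(((Fagus,(Homo,Sciurus)),Enhydra),(Staphylococcus,Arabidopsis))),((Columba,(Salmo,Salmonella)),(Bufo,Cedrus))); the answer is its 15 terminal taxa in alphabetical order.

Arabidopsis, Bufo, Cedrus, Columba, Enhydra, Fagus, Gorilla, Homo, Mus, Musca, Salmo, Salmonella, Sciurus, Staphylococcus, Streptococcus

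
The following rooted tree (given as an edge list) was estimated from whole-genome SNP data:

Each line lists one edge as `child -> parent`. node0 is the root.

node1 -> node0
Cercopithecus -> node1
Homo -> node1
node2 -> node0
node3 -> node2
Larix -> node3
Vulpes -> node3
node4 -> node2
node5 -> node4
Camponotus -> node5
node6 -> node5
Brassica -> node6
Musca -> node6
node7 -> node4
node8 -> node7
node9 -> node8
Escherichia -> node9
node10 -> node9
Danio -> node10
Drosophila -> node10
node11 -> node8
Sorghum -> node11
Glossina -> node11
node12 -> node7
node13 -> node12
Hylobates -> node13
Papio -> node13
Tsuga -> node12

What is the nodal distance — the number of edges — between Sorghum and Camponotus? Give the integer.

The MRCA of Sorghum and Camponotus is the node subtending ((Camponotus,(Brassica,Musca)),(((Escherichia,(Danio,Drosophila)),(Sorghum,Glossina)),((Hylobates,Papio),Tsuga))).
From Sorghum up to that node: 4 branches. From Camponotus up to the same node: 2 branches. Total: 4 + 2 = 6.

6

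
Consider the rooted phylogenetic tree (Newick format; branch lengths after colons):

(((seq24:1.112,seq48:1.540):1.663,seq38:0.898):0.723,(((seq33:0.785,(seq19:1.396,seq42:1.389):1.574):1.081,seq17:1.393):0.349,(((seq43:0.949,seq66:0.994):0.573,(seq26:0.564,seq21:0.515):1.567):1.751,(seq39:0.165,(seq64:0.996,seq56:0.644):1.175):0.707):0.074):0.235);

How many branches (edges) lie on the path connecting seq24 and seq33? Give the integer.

The MRCA of seq24 and seq33 is the root of the tree.
From seq24 up to that node: 3 branches. From seq33 up to the same node: 4 branches. Total: 3 + 4 = 7.

7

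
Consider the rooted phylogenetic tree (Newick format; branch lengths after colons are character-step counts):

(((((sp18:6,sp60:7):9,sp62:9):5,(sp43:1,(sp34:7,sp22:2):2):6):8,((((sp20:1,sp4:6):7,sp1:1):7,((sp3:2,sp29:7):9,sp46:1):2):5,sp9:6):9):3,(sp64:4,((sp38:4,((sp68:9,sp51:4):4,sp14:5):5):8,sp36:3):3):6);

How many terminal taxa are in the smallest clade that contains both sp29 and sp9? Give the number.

7

The MRCA of sp29 and sp9 is the node subtending ((((sp20,sp4),sp1),((sp3,sp29),sp46)),sp9).
That clade contains 7 terminal taxa: sp1, sp20, sp29, sp3, sp4, sp46, sp9.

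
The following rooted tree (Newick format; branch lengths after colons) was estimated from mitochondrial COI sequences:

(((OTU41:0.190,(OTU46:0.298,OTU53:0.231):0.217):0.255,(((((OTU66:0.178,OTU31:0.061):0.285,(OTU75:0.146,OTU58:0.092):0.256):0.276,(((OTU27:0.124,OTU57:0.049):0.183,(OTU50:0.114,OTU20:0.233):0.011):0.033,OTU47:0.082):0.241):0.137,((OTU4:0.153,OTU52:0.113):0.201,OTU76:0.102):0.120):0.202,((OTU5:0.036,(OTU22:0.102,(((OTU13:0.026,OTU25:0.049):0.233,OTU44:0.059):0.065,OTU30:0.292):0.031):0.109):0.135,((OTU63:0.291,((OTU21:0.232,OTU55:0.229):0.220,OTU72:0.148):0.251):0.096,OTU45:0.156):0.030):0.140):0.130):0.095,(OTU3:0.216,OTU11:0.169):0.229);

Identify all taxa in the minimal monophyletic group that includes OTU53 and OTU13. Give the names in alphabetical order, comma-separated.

Tracing OTU53: it sits inside (OTU46,OTU53).
Tracing OTU13: it sits inside (OTU13,OTU25).
The smallest clade enclosing both is ((OTU41,(OTU46,OTU53)),(((((OTU66,OTU31),(OTU75,OTU58)),(((OTU27,OTU57),(OTU50,OTU20)),OTU47)),((OTU4,OTU52),OTU76)),((OTU5,(OTU22,(((OTU13,OTU25),OTU44),OTU30))),((OTU63,((OTU21,OTU55),OTU72)),OTU45)))); the answer is its 26 terminal taxa in alphabetical order.

OTU13, OTU20, OTU21, OTU22, OTU25, OTU27, OTU30, OTU31, OTU4, OTU41, OTU44, OTU45, OTU46, OTU47, OTU5, OTU50, OTU52, OTU53, OTU55, OTU57, OTU58, OTU63, OTU66, OTU72, OTU75, OTU76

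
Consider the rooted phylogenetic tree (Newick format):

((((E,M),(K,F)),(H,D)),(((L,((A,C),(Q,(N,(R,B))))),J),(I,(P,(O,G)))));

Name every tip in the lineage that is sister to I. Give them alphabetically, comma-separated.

I attaches to the tree at the node subtending (I,(P,(O,G))).
The other lineage descending from that same node — the sister group — is (P,(O,G)); its 3 tips in alphabetical order are the answer.

G, O, P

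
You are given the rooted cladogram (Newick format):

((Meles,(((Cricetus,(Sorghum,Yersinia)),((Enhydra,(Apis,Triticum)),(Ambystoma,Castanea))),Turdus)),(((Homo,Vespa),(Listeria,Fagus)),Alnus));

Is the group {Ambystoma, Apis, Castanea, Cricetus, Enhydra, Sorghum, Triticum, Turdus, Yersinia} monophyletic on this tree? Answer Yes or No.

Yes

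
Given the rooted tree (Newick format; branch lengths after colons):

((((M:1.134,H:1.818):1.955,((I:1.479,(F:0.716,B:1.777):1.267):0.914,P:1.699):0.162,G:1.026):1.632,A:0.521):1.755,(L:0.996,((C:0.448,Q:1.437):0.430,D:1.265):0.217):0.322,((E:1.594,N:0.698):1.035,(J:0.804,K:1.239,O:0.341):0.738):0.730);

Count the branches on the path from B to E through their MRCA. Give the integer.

The MRCA of B and E is the root of the tree.
From B up to that node: 6 branches. From E up to the same node: 3 branches. Total: 6 + 3 = 9.

9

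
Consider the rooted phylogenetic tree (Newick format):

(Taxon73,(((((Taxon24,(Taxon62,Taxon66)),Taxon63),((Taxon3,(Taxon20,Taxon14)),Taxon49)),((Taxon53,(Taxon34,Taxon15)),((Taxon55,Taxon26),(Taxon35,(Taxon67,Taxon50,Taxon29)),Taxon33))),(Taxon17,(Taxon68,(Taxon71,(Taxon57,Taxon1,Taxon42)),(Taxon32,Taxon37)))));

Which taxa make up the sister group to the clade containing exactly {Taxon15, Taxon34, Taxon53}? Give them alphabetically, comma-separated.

The clade containing exactly {Taxon15, Taxon34, Taxon53} attaches to the tree at the node subtending ((Taxon53,(Taxon34,Taxon15)),((Taxon55,Taxon26),(Taxon35,(Taxon67,Taxon50,Taxon29)),Taxon33)).
The other lineage descending from that same node — the sister group — is ((Taxon55,Taxon26),(Taxon35,(Taxon67,Taxon50,Taxon29)),Taxon33); its 7 tips in alphabetical order are the answer.

Taxon26, Taxon29, Taxon33, Taxon35, Taxon50, Taxon55, Taxon67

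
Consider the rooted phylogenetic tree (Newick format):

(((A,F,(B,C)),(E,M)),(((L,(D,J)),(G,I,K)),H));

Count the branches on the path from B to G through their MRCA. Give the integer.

The MRCA of B and G is the root of the tree.
From B up to that node: 4 branches. From G up to the same node: 4 branches. Total: 4 + 4 = 8.

8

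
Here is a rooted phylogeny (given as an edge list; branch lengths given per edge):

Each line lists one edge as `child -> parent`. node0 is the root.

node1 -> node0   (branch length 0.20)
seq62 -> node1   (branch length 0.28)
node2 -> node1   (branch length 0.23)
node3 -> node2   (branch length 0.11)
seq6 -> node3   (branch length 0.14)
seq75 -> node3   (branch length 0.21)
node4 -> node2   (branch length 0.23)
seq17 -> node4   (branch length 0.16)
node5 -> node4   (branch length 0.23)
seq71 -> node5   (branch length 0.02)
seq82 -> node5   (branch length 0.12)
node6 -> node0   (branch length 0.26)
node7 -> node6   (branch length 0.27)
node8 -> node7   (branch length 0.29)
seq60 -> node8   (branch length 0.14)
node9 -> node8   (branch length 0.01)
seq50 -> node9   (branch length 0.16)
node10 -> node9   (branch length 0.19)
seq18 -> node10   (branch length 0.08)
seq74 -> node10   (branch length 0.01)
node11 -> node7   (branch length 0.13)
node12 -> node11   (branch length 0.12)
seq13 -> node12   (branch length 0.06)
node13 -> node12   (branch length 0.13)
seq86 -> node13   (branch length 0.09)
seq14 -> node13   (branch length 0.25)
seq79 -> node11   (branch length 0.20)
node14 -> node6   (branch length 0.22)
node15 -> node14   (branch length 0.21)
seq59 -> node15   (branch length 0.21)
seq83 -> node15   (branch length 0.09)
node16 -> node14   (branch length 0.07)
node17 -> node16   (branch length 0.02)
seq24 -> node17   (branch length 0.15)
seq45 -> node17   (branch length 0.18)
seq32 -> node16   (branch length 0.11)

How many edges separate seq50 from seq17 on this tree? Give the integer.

The MRCA of seq50 and seq17 is the root of the tree.
From seq50 up to that node: 5 branches. From seq17 up to the same node: 4 branches. Total: 5 + 4 = 9.

9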